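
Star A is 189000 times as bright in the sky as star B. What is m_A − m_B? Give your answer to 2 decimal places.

Pogson: Δm = −2.5 log₁₀(ratio) = −2.5 log₁₀(189000) = −2.5 × 5.2765 = -13.191
Star A is brighter, so it has the smaller magnitude: the difference is negative.

m_A − m_B ≈ -13.19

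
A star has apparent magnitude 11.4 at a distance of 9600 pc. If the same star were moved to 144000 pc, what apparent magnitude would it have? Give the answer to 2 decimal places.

m ≈ 17.28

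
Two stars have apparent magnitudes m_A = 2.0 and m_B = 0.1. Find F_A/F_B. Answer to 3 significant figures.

F_A/F_B ≈ 0.174

Magnitude difference = 1.9
Flux ratio = 10^(−0.4 Δm) = 10^(−0.4 × 1.9) = 10^-0.760 = 0.1738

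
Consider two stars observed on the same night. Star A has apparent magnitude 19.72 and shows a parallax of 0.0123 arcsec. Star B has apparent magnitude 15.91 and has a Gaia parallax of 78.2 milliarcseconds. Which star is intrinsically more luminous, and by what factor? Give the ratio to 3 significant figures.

Star A is more luminous, by a factor of 1.21.

Star A: d = 1/p = 1/0.0123″ = 81.30 pc
Star A: M = m − 5 log₁₀ d + 5 = 19.72 − 5·1.9101 + 5 = 15.170
Star B: p = 78.2 mas = 0.0782″ → d = 1/p = 12.79 pc
Star B: M = m − 5 log₁₀ d + 5 = 15.91 − 5·1.1068 + 5 = 15.376
ΔM = M_A − M_B = 15.170 − (15.376) = -0.207; smaller M is more luminous → Star A.
L ratio = 10^(0.4 |ΔM|) = 10^0.083 = 1.209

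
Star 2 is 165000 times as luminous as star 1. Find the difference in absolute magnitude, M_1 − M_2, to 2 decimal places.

M_1 − M_2 ≈ 13.04

Pogson: ΔM = −2.5 log₁₀(ratio) = −2.5 log₁₀(165000) = −2.5 × 5.2175 = -13.044
Star 2 is brighter so has the smaller magnitude: M_1 − M_2 is positive.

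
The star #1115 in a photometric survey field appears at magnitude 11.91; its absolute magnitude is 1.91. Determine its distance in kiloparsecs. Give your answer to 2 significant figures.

d ≈ 1.0 kpc

μ = m − M = 10.000
m − M = 5 log₁₀ d − 5
log₁₀ d = (m − M)/5 + 1 = 3.0000
d = 10^3.0000 = 1000 pc
= 1.000 kpc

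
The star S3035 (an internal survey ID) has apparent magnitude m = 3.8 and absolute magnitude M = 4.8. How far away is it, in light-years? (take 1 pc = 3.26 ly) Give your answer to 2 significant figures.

Distance modulus: m − M = 3.8 − (4.8) = -1.000
m − M = 5 log₁₀ d − 5
log₁₀ d = (m − M)/5 + 1 = 0.8000
d = 10^0.8000 = 6.310 pc
= 20.57 ly

d ≈ 21 ly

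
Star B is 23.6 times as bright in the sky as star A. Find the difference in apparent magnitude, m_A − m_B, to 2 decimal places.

Pogson: Δm = −2.5 log₁₀(ratio) = −2.5 log₁₀(23.6) = −2.5 × 1.3729 = -3.432
Star B is brighter so has the smaller magnitude: m_A − m_B is positive.

m_A − m_B ≈ 3.43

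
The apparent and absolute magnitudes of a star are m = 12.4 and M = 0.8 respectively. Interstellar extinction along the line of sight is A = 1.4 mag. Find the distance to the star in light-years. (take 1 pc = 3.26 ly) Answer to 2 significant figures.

m − M = 5 log₁₀(d/10 pc) + A  ⇒  12.4 − (0.8) − 1.4 = 5 log₁₀(d/10)
10.200 = 5 log₁₀(d/10)
log₁₀ d = (m − M − A)/5 + 1 = 3.0400
d = 10^3.0400 = 1096 pc
= 3575 ly

d ≈ 3600 ly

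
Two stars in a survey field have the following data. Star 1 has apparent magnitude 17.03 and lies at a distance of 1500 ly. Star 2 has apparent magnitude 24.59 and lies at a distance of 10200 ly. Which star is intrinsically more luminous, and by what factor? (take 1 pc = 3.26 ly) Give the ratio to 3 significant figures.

Star 1 is more luminous, by a factor of 22.9.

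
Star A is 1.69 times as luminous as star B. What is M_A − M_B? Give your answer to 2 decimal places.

M_A − M_B ≈ -0.57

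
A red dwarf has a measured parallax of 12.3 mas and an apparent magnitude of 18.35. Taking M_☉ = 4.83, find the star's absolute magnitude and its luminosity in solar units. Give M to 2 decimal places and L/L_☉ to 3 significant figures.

M ≈ 13.80; L/L_☉ ≈ 2.58×10^-4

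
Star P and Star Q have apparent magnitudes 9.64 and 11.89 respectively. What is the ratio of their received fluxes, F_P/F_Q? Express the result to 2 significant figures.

Magnitude difference = -2.25
Flux ratio = 10^(−0.4 Δm) = 10^(−0.4 × -2.25) = 10^0.900 = 7.943

F_P/F_Q ≈ 7.9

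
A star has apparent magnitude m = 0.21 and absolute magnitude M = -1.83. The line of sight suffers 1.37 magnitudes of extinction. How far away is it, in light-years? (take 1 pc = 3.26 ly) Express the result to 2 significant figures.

d ≈ 44 ly

m − M = 5 log₁₀(d/10 pc) + A  ⇒  0.21 − (-1.83) − 1.37 = 5 log₁₀(d/10)
0.670 = 5 log₁₀(d/10)
log₁₀ d = (m − M − A)/5 + 1 = 1.1340
d = 10^1.1340 = 13.61 pc
= 44.38 ly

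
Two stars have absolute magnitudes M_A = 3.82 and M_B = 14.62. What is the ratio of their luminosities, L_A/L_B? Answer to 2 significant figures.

L_A/L_B ≈ 21000

ΔM = M_A − M_B = -10.80
L_A/L_B = 10^(−0.4 ΔM) = 10^4.320 = 20890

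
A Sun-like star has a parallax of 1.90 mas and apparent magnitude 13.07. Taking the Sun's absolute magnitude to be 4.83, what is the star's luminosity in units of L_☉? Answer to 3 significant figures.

d = 1/p = 1000/1.90 mas = 526.3 pc
M = m − 5 log₁₀ d + 5 = 13.07 − 5·2.7212 + 5 = 4.464
M − M_☉ = 4.464 − 4.83 = -0.366
L/L_☉ = 10^(−0.4 × -0.366) = 1.401

L/L_☉ ≈ 1.40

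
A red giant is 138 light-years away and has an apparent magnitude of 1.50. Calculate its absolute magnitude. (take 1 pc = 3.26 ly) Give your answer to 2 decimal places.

d = 138 ly / 3.26 = 42.33 pc
5 log₁₀(d/10 pc) = 5 log₁₀(42.33) − 5 = 3.133
M = m − 5 log₁₀(d/10) = 1.50 − 3.133 = -1.633

M ≈ -1.63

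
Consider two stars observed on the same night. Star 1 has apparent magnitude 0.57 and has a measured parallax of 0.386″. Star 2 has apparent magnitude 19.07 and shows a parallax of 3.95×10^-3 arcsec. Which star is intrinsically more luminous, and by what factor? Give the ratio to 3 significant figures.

Star 1 is more luminous, by a factor of 2630.

Star 1: d = 1/p = 1/0.386″ = 2.591 pc
Star 1: M = m − 5 log₁₀ d + 5 = 0.57 − 5·0.4134 + 5 = 3.503
Star 2: d = 1/p = 1/3.95×10^-3″ = 253.2 pc
Star 2: M = m − 5 log₁₀ d + 5 = 19.07 − 5·2.4034 + 5 = 12.053
ΔM = M_1 − M_2 = 3.503 − (12.053) = -8.550; smaller M is more luminous → Star 1.
L ratio = 10^(0.4 |ΔM|) = 10^3.420 = 2630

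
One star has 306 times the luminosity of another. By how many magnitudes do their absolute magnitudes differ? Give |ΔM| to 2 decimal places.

Pogson: ΔM = −2.5 log₁₀(ratio) = −2.5 log₁₀(306) = −2.5 × 2.4857 = -6.214

|ΔM| ≈ 6.21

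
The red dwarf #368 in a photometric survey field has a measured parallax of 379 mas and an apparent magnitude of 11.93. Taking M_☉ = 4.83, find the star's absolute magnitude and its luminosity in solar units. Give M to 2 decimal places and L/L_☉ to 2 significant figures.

d = 1/p = 1000/379 mas = 2.639 pc
M = m − 5 log₁₀ d + 5 = 11.93 − 5·0.4214 + 5 = 14.823
M − M_☉ = 14.823 − 4.83 = 9.993
L/L_☉ = 10^(−0.4 × 9.993) = 1.006×10^-4

M ≈ 14.82; L/L_☉ ≈ 1.0×10^-4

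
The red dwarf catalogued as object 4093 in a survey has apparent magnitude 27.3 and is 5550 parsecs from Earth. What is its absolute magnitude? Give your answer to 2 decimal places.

M ≈ 13.58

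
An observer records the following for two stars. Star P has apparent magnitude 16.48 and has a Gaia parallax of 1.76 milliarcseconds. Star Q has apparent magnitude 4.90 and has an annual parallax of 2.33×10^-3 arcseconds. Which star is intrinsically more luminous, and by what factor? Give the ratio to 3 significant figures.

Star Q is more luminous, by a factor of 24500.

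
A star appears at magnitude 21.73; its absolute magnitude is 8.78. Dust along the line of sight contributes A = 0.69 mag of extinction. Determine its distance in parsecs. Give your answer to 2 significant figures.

m − M = 5 log₁₀(d/10 pc) + A  ⇒  21.73 − (8.78) − 0.69 = 5 log₁₀(d/10)
12.260 = 5 log₁₀(d/10)
log₁₀ d = (m − M − A)/5 + 1 = 3.4520
d = 10^3.4520 = 2831 pc

d ≈ 2800 pc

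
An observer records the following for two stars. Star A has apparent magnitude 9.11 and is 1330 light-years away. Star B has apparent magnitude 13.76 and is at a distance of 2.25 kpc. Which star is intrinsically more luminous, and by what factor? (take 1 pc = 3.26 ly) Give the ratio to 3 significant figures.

Star A is more luminous, by a factor of 2.38.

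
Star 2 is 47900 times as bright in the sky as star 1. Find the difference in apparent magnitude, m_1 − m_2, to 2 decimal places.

m_1 − m_2 ≈ 11.70

Pogson: Δm = −2.5 log₁₀(ratio) = −2.5 log₁₀(47900) = −2.5 × 4.6803 = -11.701
Star 2 is brighter so has the smaller magnitude: m_1 − m_2 is positive.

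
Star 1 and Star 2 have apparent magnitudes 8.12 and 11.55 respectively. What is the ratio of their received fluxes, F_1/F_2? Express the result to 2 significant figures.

Magnitude difference = -3.43
Flux ratio = 10^(−0.4 Δm) = 10^(−0.4 × -3.43) = 10^1.372 = 23.55

F_1/F_2 ≈ 24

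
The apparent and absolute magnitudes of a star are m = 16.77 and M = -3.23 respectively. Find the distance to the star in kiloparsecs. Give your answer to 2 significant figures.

d ≈ 100 kpc

Distance modulus: m − M = 16.77 − (-3.23) = 20.000
m − M = 5 log₁₀ d − 5
log₁₀ d = (m − M)/5 + 1 = 5.0000
d = 10^5.0000 = 100000 pc
= 100.0 kpc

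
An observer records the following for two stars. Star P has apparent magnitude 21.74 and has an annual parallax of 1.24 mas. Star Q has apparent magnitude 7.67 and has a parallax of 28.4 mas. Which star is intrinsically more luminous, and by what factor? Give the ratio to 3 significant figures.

Star Q is more luminous, by a factor of 809.

Star P: p = 1.24 mas = 1.24×10^-3″ → d = 1/p = 806.5 pc
Star P: M = m − 5 log₁₀ d + 5 = 21.74 − 5·2.9066 + 5 = 12.207
Star Q: p = 28.4 mas = 0.0284″ → d = 1/p = 35.21 pc
Star Q: M = m − 5 log₁₀ d + 5 = 7.67 − 5·1.5467 + 5 = 4.937
ΔM = M_P − M_Q = 12.207 − (4.937) = 7.271; smaller M is more luminous → Star Q.
L ratio = 10^(0.4 |ΔM|) = 10^2.908 = 809.5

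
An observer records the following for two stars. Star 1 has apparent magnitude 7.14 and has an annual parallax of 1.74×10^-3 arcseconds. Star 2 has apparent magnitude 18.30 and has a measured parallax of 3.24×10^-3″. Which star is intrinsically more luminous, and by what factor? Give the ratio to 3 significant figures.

Star 1: d = 1/p = 1/1.74×10^-3″ = 574.7 pc
Star 1: M = m − 5 log₁₀ d + 5 = 7.14 − 5·2.7595 + 5 = -1.657
Star 2: d = 1/p = 1/3.24×10^-3″ = 308.6 pc
Star 2: M = m − 5 log₁₀ d + 5 = 18.30 − 5·2.4895 + 5 = 10.853
ΔM = M_1 − M_2 = -1.657 − (10.853) = -12.510; smaller M is more luminous → Star 1.
L ratio = 10^(0.4 |ΔM|) = 10^5.004 = 100900

Star 1 is more luminous, by a factor of 101000.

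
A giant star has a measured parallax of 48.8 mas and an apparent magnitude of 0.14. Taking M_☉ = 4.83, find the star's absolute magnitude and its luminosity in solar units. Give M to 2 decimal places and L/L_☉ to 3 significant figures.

M ≈ -1.42; L/L_☉ ≈ 316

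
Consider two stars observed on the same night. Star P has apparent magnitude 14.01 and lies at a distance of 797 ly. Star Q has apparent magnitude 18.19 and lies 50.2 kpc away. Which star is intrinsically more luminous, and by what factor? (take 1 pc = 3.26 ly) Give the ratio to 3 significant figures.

Star P: d = 797 ly / 3.26 = 244.5 pc
Star P: M = m − 5 log₁₀ d + 5 = 14.01 − 5·2.3882 + 5 = 7.069
Star Q: d = 50.2 kpc = 50200 pc
Star Q: M = m − 5 log₁₀ d + 5 = 18.19 − 5·4.7007 + 5 = -0.314
ΔM = M_P − M_Q = 7.069 − (-0.314) = 7.382; smaller M is more luminous → Star Q.
L ratio = 10^(0.4 |ΔM|) = 10^2.953 = 897.3

Star Q is more luminous, by a factor of 897.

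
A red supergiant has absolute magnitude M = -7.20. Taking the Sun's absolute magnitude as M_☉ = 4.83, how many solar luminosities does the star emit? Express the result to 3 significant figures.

M − M_☉ = -7.20 − 4.83 = -12.030
L/L_☉ = 10^(−0.4 (M − M_☉)) = 10^4.812 = 64860

L/L_☉ ≈ 64900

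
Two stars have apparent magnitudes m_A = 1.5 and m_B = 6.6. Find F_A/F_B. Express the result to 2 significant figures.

Δm = 1.5 − (6.6) = -5.1
Flux ratio = 10^(−0.4 Δm) = 10^(−0.4 × -5.1) = 10^2.040 = 109.6

F_A/F_B ≈ 110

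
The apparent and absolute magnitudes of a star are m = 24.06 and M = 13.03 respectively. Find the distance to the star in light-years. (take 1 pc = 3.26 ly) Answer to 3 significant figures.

d ≈ 5240 ly

μ = m − M = 11.030
m − M = 5 log₁₀ d − 5
log₁₀ d = (m − M)/5 + 1 = 3.2060
d = 10^3.2060 = 1607 pc
= 5239 ly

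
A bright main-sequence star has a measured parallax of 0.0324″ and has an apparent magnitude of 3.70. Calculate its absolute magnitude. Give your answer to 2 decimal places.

M ≈ 1.25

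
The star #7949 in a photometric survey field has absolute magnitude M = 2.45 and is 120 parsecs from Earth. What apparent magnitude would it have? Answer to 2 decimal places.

m = M + 5 log₁₀ d − 5 = 2.45 + 5·2.0792 − 5 = 7.846

m ≈ 7.85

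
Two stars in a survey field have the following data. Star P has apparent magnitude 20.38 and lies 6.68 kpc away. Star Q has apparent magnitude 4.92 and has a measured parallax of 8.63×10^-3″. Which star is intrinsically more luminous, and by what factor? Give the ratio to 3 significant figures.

Star Q is more luminous, by a factor of 460.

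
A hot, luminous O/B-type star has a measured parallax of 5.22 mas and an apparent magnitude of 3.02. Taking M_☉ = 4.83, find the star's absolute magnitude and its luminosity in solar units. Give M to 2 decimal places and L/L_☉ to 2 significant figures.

d = 1/p = 1000/5.22 mas = 191.6 pc
M = m − 5 log₁₀ d + 5 = 3.02 − 5·2.2823 + 5 = -3.392
M − M_☉ = -3.392 − 4.83 = -8.222
L/L_☉ = 10^(−0.4 × -8.222) = 1944

M ≈ -3.39; L/L_☉ ≈ 1900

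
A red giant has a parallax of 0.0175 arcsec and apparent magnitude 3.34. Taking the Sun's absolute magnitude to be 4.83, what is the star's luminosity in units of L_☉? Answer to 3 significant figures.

d = 1/p = 1/0.0175″ = 57.14 pc
M = m − 5 log₁₀ d + 5 = 3.34 − 5·1.7570 + 5 = -0.445
M − M_☉ = -0.445 − 4.83 = -5.275
L/L_☉ = 10^(−0.4 × -5.275) = 128.8

L/L_☉ ≈ 129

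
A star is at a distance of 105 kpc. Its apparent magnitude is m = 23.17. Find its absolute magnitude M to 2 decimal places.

M ≈ 3.06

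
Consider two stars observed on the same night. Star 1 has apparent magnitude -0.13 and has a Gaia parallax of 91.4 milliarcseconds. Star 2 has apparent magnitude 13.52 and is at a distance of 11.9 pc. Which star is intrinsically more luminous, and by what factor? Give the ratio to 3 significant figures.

Star 1: p = 91.4 mas = 0.0914″ → d = 1/p = 10.94 pc
Star 1: M = m − 5 log₁₀ d + 5 = -0.13 − 5·1.0391 + 5 = -0.325
Star 2: M = m − 5 log₁₀ d + 5 = 13.52 − 5·1.0755 + 5 = 13.142
ΔM = M_1 − M_2 = -0.325 − (13.142) = -13.468; smaller M is more luminous → Star 1.
L ratio = 10^(0.4 |ΔM|) = 10^5.387 = 243800

Star 1 is more luminous, by a factor of 244000.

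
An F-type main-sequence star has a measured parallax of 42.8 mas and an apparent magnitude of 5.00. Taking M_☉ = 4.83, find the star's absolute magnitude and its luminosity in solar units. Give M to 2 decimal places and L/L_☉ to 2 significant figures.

d = 1/p = 1000/42.8 mas = 23.36 pc
M = m − 5 log₁₀ d + 5 = 5.00 − 5·1.3686 + 5 = 3.157
M − M_☉ = 3.157 − 4.83 = -1.673
L/L_☉ = 10^(−0.4 × -1.673) = 4.668

M ≈ 3.16; L/L_☉ ≈ 4.7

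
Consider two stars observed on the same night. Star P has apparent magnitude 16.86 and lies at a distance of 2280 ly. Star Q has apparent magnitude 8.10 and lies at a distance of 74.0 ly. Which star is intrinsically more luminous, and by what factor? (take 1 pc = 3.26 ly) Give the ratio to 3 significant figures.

Star P: d = 2280 ly / 3.26 = 699.4 pc
Star P: M = m − 5 log₁₀ d + 5 = 16.86 − 5·2.8447 + 5 = 7.636
Star Q: d = 74.0 ly / 3.26 = 22.70 pc
Star Q: M = m − 5 log₁₀ d + 5 = 8.10 − 5·1.3560 + 5 = 6.320
ΔM = M_P − M_Q = 7.636 − (6.320) = 1.316; smaller M is more luminous → Star Q.
L ratio = 10^(0.4 |ΔM|) = 10^0.527 = 3.362

Star Q is more luminous, by a factor of 3.36.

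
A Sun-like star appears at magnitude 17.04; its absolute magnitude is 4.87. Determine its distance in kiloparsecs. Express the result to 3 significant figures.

d ≈ 2.72 kpc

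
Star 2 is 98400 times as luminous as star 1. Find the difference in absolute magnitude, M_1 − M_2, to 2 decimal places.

M_1 − M_2 ≈ 12.48

Pogson: ΔM = −2.5 log₁₀(ratio) = −2.5 log₁₀(98400) = −2.5 × 4.9930 = -12.482
Star 2 is brighter so has the smaller magnitude: M_1 − M_2 is positive.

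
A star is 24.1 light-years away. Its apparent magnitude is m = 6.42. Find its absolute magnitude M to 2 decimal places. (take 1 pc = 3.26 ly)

d = 24.1 ly / 3.26 = 7.393 pc
5 log₁₀(d/10 pc) = 5 log₁₀(7.393) − 5 = -0.656
M = m − 5 log₁₀(d/10) = 6.42 + 0.656 = 7.076

M ≈ 7.08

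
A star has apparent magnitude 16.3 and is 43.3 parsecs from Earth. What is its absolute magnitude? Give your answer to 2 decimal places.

5 log₁₀(d/10 pc) = 5 log₁₀(43.30) − 5 = 3.182
M = m − 5 log₁₀(d/10) = 16.3 − 3.182 = 13.118

M ≈ 13.12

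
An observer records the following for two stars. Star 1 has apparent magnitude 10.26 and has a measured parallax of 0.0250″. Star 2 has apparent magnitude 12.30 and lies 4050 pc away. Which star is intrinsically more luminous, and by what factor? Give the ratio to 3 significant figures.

Star 2 is more luminous, by a factor of 1570.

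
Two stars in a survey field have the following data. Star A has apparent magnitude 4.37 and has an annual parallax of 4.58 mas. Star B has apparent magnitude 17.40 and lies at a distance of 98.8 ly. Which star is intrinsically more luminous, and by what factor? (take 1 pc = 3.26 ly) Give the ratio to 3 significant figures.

Star A: p = 4.58 mas = 4.58×10^-3″ → d = 1/p = 218.3 pc
Star A: M = m − 5 log₁₀ d + 5 = 4.37 − 5·2.3391 + 5 = -2.326
Star B: d = 98.8 ly / 3.26 = 30.31 pc
Star B: M = m − 5 log₁₀ d + 5 = 17.40 − 5·1.4815 + 5 = 14.992
ΔM = M_A − M_B = -2.326 − (14.992) = -17.318; smaller M is more luminous → Star A.
L ratio = 10^(0.4 |ΔM|) = 10^6.927 = 8.456×10^6

Star A is more luminous, by a factor of 8.46×10^6.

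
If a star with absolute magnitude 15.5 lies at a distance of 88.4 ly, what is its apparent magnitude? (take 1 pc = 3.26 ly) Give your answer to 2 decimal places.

d = 88.4 ly / 3.26 = 27.12 pc
m = M + 5 log₁₀ d − 5 = 15.5 + 5·1.4332 − 5 = 17.666

m ≈ 17.67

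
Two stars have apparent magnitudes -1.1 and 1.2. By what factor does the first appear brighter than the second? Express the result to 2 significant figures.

Δm = -1.1 − (1.2) = -2.3
Flux ratio = 10^(−0.4 Δm) = 10^(−0.4 × -2.3) = 10^0.920 = 8.318

8.3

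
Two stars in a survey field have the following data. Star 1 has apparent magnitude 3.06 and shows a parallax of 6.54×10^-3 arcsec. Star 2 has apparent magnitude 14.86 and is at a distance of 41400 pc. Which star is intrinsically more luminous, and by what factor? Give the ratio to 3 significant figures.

Star 2 is more luminous, by a factor of 1.40.

Star 1: d = 1/p = 1/6.54×10^-3″ = 152.9 pc
Star 1: M = m − 5 log₁₀ d + 5 = 3.06 − 5·2.1844 + 5 = -2.862
Star 2: M = m − 5 log₁₀ d + 5 = 14.86 − 5·4.6170 + 5 = -3.225
ΔM = M_1 − M_2 = -2.862 − (-3.225) = 0.363; smaller M is more luminous → Star 2.
L ratio = 10^(0.4 |ΔM|) = 10^0.145 = 1.397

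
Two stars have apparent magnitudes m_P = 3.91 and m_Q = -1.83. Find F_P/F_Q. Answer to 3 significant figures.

Δm = 3.91 − (-1.83) = 5.74
Flux ratio = 10^(−0.4 Δm) = 10^(−0.4 × 5.74) = 10^-2.296 = 5.058×10^-3

F_P/F_Q ≈ 5.06×10^-3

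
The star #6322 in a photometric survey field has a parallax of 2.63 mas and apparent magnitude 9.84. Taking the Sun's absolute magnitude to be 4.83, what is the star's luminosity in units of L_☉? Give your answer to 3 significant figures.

L/L_☉ ≈ 14.3

d = 1/p = 1000/2.63 mas = 380.2 pc
M = m − 5 log₁₀ d + 5 = 9.84 − 5·2.5800 + 5 = 1.940
M − M_☉ = 1.940 − 4.83 = -2.890
L/L_☉ = 10^(−0.4 × -2.890) = 14.32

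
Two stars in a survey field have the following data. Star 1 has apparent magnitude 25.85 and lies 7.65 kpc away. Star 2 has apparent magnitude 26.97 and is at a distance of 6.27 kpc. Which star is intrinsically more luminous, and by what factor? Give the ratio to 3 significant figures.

Star 1 is more luminous, by a factor of 4.18.

Star 1: d = 7.65 kpc = 7650 pc
Star 1: M = m − 5 log₁₀ d + 5 = 25.85 − 5·3.8837 + 5 = 11.432
Star 2: d = 6.27 kpc = 6270 pc
Star 2: M = m − 5 log₁₀ d + 5 = 26.97 − 5·3.7973 + 5 = 12.984
ΔM = M_1 − M_2 = 11.432 − (12.984) = -1.552; smaller M is more luminous → Star 1.
L ratio = 10^(0.4 |ΔM|) = 10^0.621 = 4.176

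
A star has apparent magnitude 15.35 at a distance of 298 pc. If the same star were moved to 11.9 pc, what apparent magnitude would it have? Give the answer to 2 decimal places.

m ≈ 8.36

Flux ∝ 1/d², so Δm = 5 log₁₀(d₂/d₁) = 5 log₁₀(11.9/298) = -6.993
m₂ = m₁ + Δm = 15.35 + (-6.993) = 8.357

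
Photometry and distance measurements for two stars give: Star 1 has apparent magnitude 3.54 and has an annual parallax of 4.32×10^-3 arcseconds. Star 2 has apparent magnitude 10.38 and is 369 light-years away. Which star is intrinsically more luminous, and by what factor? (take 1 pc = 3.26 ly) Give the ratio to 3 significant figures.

Star 1 is more luminous, by a factor of 2280.

Star 1: d = 1/p = 1/4.32×10^-3″ = 231.5 pc
Star 1: M = m − 5 log₁₀ d + 5 = 3.54 − 5·2.3645 + 5 = -3.283
Star 2: d = 369 ly / 3.26 = 113.2 pc
Star 2: M = m − 5 log₁₀ d + 5 = 10.38 − 5·2.0538 + 5 = 5.111
ΔM = M_1 − M_2 = -3.283 − (5.111) = -8.394; smaller M is more luminous → Star 1.
L ratio = 10^(0.4 |ΔM|) = 10^3.357 = 2277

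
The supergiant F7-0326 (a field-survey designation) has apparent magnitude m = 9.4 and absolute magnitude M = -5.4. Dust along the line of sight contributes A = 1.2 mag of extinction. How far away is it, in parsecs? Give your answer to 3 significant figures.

m − M = 5 log₁₀(d/10 pc) + A  ⇒  9.4 − (-5.4) − 1.2 = 5 log₁₀(d/10)
13.600 = 5 log₁₀(d/10)
log₁₀ d = (m − M − A)/5 + 1 = 3.7200
d = 10^3.7200 = 5248 pc

d ≈ 5250 pc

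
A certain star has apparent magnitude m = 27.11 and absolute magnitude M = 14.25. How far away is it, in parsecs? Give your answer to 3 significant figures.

d ≈ 3730 pc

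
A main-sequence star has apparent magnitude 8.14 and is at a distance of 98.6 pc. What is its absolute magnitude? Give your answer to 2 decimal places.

5 log₁₀(d/10 pc) = 5 log₁₀(98.60) − 5 = 4.969
M = m − 5 log₁₀(d/10) = 8.14 − 4.969 = 3.171

M ≈ 3.17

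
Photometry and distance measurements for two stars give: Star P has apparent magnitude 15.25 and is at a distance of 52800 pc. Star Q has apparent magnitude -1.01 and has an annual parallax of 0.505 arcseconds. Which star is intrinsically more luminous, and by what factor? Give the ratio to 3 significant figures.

Star P is more luminous, by a factor of 223.

Star P: M = m − 5 log₁₀ d + 5 = 15.25 − 5·4.7226 + 5 = -3.363
Star Q: d = 1/p = 1/0.505″ = 1.980 pc
Star Q: M = m − 5 log₁₀ d + 5 = -1.01 − 5·0.2967 + 5 = 2.506
ΔM = M_P − M_Q = -3.363 − (2.506) = -5.870; smaller M is more luminous → Star P.
L ratio = 10^(0.4 |ΔM|) = 10^2.348 = 222.8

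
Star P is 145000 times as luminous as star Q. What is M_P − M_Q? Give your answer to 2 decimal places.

M_P − M_Q ≈ -12.90

Pogson: ΔM = −2.5 log₁₀(ratio) = −2.5 log₁₀(145000) = −2.5 × 5.1614 = -12.903
Star P is brighter, so it has the smaller magnitude: the difference is negative.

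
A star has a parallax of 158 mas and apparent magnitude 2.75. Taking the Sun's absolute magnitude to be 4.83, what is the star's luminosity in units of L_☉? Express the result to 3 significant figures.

d = 1/p = 1000/158 mas = 6.329 pc
M = m − 5 log₁₀ d + 5 = 2.75 − 5·0.8013 + 5 = 3.743
M − M_☉ = 3.743 − 4.83 = -1.087
L/L_☉ = 10^(−0.4 × -1.087) = 2.721

L/L_☉ ≈ 2.72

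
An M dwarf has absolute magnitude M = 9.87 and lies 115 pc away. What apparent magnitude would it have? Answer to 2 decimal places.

m ≈ 15.17

m = M + 5 log₁₀ d − 5 = 9.87 + 5·2.0607 − 5 = 15.173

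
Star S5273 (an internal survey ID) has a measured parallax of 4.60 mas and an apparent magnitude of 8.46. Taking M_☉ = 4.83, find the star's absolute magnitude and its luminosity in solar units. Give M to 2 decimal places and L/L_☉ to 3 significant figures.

M ≈ 1.77; L/L_☉ ≈ 16.7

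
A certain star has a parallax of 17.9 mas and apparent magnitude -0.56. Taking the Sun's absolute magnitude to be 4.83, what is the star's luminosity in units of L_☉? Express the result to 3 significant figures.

L/L_☉ ≈ 4470

d = 1/p = 1000/17.9 mas = 55.87 pc
M = m − 5 log₁₀ d + 5 = -0.56 − 5·1.7471 + 5 = -4.296
M − M_☉ = -4.296 − 4.83 = -9.126
L/L_☉ = 10^(−0.4 × -9.126) = 4470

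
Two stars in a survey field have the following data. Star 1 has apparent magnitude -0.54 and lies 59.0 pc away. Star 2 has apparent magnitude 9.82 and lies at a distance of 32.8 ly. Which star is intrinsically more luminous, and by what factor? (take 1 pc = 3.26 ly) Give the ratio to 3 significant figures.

Star 1 is more luminous, by a factor of 479000.

Star 1: M = m − 5 log₁₀ d + 5 = -0.54 − 5·1.7709 + 5 = -4.394
Star 2: d = 32.8 ly / 3.26 = 10.06 pc
Star 2: M = m − 5 log₁₀ d + 5 = 9.82 − 5·1.0027 + 5 = 9.807
ΔM = M_1 − M_2 = -4.394 − (9.807) = -14.201; smaller M is more luminous → Star 1.
L ratio = 10^(0.4 |ΔM|) = 10^5.680 = 479100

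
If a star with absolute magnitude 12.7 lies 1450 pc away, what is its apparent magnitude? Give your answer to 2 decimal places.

m ≈ 23.51

m = M + 5 log₁₀ d − 5 = 12.7 + 5·3.1614 − 5 = 23.507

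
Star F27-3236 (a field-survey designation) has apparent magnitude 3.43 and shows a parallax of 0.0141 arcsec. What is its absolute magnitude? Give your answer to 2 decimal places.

M ≈ -0.82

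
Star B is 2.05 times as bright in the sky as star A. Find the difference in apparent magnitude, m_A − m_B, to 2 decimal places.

Pogson: Δm = −2.5 log₁₀(ratio) = −2.5 log₁₀(2.05) = −2.5 × 0.3118 = -0.779
Star B is brighter so has the smaller magnitude: m_A − m_B is positive.

m_A − m_B ≈ 0.78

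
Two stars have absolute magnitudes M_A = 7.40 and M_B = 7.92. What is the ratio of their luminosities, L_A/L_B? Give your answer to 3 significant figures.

ΔM = M_A − M_B = -0.52
L_A/L_B = 10^(−0.4 ΔM) = 10^0.208 = 1.614

L_A/L_B ≈ 1.61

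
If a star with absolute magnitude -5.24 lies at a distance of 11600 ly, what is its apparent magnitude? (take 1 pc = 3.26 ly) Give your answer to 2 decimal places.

d = 11600 ly / 3.26 = 3558 pc
m = M + 5 log₁₀ d − 5 = -5.24 + 5·3.5512 − 5 = 7.516

m ≈ 7.52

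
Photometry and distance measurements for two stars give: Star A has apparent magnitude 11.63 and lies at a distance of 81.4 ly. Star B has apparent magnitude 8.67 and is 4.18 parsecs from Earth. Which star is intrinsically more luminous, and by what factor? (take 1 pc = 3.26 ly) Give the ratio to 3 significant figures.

Star A is more luminous, by a factor of 2.34.

Star A: d = 81.4 ly / 3.26 = 24.97 pc
Star A: M = m − 5 log₁₀ d + 5 = 11.63 − 5·1.3974 + 5 = 9.643
Star B: M = m − 5 log₁₀ d + 5 = 8.67 − 5·0.6212 + 5 = 10.564
ΔM = M_A − M_B = 9.643 − (10.564) = -0.921; smaller M is more luminous → Star A.
L ratio = 10^(0.4 |ΔM|) = 10^0.368 = 2.336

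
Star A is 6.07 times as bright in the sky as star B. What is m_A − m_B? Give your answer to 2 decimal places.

Pogson: Δm = −2.5 log₁₀(ratio) = −2.5 log₁₀(6.07) = −2.5 × 0.7832 = -1.958
Star A is brighter, so it has the smaller magnitude: the difference is negative.

m_A − m_B ≈ -1.96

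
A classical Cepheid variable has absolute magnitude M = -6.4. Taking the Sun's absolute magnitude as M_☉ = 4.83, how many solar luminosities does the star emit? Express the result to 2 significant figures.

L/L_☉ ≈ 31000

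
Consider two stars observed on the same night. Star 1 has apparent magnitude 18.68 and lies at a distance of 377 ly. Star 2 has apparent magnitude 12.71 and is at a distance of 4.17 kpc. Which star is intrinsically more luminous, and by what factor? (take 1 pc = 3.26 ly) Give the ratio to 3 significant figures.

Star 1: d = 377 ly / 3.26 = 115.6 pc
Star 1: M = m − 5 log₁₀ d + 5 = 18.68 − 5·2.0631 + 5 = 13.364
Star 2: d = 4.17 kpc = 4170 pc
Star 2: M = m − 5 log₁₀ d + 5 = 12.71 − 5·3.6201 + 5 = -0.391
ΔM = M_1 − M_2 = 13.364 − (-0.391) = 13.755; smaller M is more luminous → Star 2.
L ratio = 10^(0.4 |ΔM|) = 10^5.502 = 317700

Star 2 is more luminous, by a factor of 318000.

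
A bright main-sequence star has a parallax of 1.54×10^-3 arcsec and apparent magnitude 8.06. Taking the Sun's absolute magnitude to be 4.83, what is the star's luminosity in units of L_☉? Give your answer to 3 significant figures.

d = 1/p = 1/1.54×10^-3″ = 649.4 pc
M = m − 5 log₁₀ d + 5 = 8.06 − 5·2.8125 + 5 = -1.002
M − M_☉ = -1.002 − 4.83 = -5.832
L/L_☉ = 10^(−0.4 × -5.832) = 215.3

L/L_☉ ≈ 215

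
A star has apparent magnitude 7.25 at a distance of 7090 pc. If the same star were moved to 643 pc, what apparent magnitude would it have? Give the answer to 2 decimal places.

m ≈ 2.04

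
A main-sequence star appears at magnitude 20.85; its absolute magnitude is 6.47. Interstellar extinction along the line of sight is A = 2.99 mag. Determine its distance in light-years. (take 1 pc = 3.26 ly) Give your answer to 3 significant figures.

m − M = 5 log₁₀(d/10 pc) + A  ⇒  20.85 − (6.47) − 2.99 = 5 log₁₀(d/10)
11.390 = 5 log₁₀(d/10)
log₁₀ d = (m − M − A)/5 + 1 = 3.2780
d = 10^3.2780 = 1897 pc
= 6183 ly

d ≈ 6180 ly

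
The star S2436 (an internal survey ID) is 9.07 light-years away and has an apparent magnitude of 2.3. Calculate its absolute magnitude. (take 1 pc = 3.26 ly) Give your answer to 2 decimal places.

M ≈ 5.08

d = 9.07 ly / 3.26 = 2.782 pc
5 log₁₀(d/10 pc) = 5 log₁₀(2.782) − 5 = -2.778
M = m − 5 log₁₀(d/10) = 2.3 + 2.778 = 5.078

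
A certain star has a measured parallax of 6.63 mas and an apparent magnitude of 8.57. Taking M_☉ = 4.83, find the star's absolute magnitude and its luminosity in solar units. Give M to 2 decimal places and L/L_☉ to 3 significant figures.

M ≈ 2.68; L/L_☉ ≈ 7.26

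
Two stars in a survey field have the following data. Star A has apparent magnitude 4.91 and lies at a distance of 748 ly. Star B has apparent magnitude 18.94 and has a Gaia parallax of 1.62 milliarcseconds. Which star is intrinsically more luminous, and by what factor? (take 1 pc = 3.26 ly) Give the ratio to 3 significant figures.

Star A is more luminous, by a factor of 56500.

Star A: d = 748 ly / 3.26 = 229.4 pc
Star A: M = m − 5 log₁₀ d + 5 = 4.91 − 5·2.3607 + 5 = -1.893
Star B: p = 1.62 mas = 1.62×10^-3″ → d = 1/p = 617.3 pc
Star B: M = m − 5 log₁₀ d + 5 = 18.94 − 5·2.7905 + 5 = 9.988
ΔM = M_A − M_B = -1.893 − (9.988) = -11.881; smaller M is more luminous → Star A.
L ratio = 10^(0.4 |ΔM|) = 10^4.752 = 56550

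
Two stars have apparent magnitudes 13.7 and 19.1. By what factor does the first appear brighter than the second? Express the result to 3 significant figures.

145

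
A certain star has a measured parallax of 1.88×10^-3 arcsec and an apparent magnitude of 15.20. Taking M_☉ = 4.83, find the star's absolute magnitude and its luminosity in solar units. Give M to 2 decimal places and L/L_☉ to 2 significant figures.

M ≈ 6.57; L/L_☉ ≈ 0.20

d = 1/p = 1/1.88×10^-3″ = 531.9 pc
M = m − 5 log₁₀ d + 5 = 15.20 − 5·2.7258 + 5 = 6.571
M − M_☉ = 6.571 − 4.83 = 1.741
L/L_☉ = 10^(−0.4 × 1.741) = 0.2012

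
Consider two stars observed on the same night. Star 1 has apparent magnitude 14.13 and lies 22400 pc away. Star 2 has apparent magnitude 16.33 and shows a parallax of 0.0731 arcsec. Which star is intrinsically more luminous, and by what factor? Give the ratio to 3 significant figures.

Star 1: M = m − 5 log₁₀ d + 5 = 14.13 − 5·4.3502 + 5 = -2.621
Star 2: d = 1/p = 1/0.0731″ = 13.68 pc
Star 2: M = m − 5 log₁₀ d + 5 = 16.33 − 5·1.1361 + 5 = 15.650
ΔM = M_1 − M_2 = -2.621 − (15.650) = -18.271; smaller M is more luminous → Star 1.
L ratio = 10^(0.4 |ΔM|) = 10^7.308 = 2.034×10^7

Star 1 is more luminous, by a factor of 2.03×10^7.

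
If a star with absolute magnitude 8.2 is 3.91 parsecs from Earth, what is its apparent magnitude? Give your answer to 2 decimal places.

m ≈ 6.16

m = M + 5 log₁₀ d − 5 = 8.2 + 5·0.5922 − 5 = 6.161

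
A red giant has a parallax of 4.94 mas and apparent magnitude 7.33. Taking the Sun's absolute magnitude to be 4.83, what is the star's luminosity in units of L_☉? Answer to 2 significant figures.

d = 1/p = 1000/4.94 mas = 202.4 pc
M = m − 5 log₁₀ d + 5 = 7.33 − 5·2.3063 + 5 = 0.799
M − M_☉ = 0.799 − 4.83 = -4.031
L/L_☉ = 10^(−0.4 × -4.031) = 40.98

L/L_☉ ≈ 41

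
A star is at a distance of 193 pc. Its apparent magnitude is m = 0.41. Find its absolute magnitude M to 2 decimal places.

5 log₁₀(d/10 pc) = 5 log₁₀(193.0) − 5 = 6.428
M = m − 5 log₁₀(d/10) = 0.41 − 6.428 = -6.018

M ≈ -6.02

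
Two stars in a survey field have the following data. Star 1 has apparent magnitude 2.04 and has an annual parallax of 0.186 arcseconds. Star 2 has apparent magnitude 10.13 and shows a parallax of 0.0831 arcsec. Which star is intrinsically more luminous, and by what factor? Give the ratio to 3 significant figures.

Star 1 is more luminous, by a factor of 344.

Star 1: d = 1/p = 1/0.186″ = 5.376 pc
Star 1: M = m − 5 log₁₀ d + 5 = 2.04 − 5·0.7305 + 5 = 3.388
Star 2: d = 1/p = 1/0.0831″ = 12.03 pc
Star 2: M = m − 5 log₁₀ d + 5 = 10.13 − 5·1.0804 + 5 = 9.728
ΔM = M_1 − M_2 = 3.388 − (9.728) = -6.340; smaller M is more luminous → Star 1.
L ratio = 10^(0.4 |ΔM|) = 10^2.536 = 343.7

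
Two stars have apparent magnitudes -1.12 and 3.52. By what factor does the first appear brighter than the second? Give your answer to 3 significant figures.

71.8

Δm = -1.12 − (3.52) = -4.64
Flux ratio = 10^(−0.4 Δm) = 10^(−0.4 × -4.64) = 10^1.856 = 71.78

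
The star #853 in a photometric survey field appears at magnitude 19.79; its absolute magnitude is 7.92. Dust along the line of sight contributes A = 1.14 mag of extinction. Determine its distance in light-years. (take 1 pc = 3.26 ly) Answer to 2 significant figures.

m − M = 5 log₁₀(d/10 pc) + A  ⇒  19.79 − (7.92) − 1.14 = 5 log₁₀(d/10)
10.730 = 5 log₁₀(d/10)
log₁₀ d = (m − M − A)/5 + 1 = 3.1460
d = 10^3.1460 = 1400 pc
= 4563 ly

d ≈ 4600 ly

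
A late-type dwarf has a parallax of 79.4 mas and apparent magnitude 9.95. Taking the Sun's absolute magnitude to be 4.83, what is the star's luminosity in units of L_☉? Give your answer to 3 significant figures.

d = 1/p = 1000/79.4 mas = 12.59 pc
M = m − 5 log₁₀ d + 5 = 9.95 − 5·1.1002 + 5 = 9.449
M − M_☉ = 9.449 − 4.83 = 4.619
L/L_☉ = 10^(−0.4 × 4.619) = 0.01420

L/L_☉ ≈ 0.0142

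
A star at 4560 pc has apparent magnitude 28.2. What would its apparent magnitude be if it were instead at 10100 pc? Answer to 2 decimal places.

m ≈ 29.93

Flux ∝ 1/d², so Δm = 5 log₁₀(d₂/d₁) = 5 log₁₀(10100/4560) = 1.727
m₂ = m₁ + Δm = 28.2 + (1.727) = 29.927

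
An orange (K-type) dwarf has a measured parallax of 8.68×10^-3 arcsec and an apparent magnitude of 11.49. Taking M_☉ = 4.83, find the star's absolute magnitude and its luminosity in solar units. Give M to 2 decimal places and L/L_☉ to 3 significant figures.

M ≈ 6.18; L/L_☉ ≈ 0.288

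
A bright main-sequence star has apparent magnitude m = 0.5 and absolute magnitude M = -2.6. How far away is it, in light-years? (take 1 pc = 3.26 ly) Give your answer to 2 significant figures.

Distance modulus: m − M = 0.5 − (-2.6) = 3.100
m − M = 5 log₁₀ d − 5
log₁₀ d = (m − M)/5 + 1 = 1.6200
d = 10^1.6200 = 41.69 pc
= 135.9 ly

d ≈ 140 ly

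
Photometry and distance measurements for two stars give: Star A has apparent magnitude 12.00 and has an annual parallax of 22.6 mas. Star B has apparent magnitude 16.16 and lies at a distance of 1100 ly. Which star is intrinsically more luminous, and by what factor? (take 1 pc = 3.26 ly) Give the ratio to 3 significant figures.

Star A: p = 22.6 mas = 0.0226″ → d = 1/p = 44.25 pc
Star A: M = m − 5 log₁₀ d + 5 = 12.00 − 5·1.6459 + 5 = 8.771
Star B: d = 1100 ly / 3.26 = 337.4 pc
Star B: M = m − 5 log₁₀ d + 5 = 16.16 − 5·2.5282 + 5 = 8.519
ΔM = M_A − M_B = 8.771 − (8.519) = 0.251; smaller M is more luminous → Star B.
L ratio = 10^(0.4 |ΔM|) = 10^0.101 = 1.261

Star B is more luminous, by a factor of 1.26.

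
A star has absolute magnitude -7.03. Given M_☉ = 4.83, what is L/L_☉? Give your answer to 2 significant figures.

L/L_☉ ≈ 55000

M − M_☉ = -7.03 − 4.83 = -11.860
L/L_☉ = 10^(−0.4 (M − M_☉)) = 10^4.744 = 55460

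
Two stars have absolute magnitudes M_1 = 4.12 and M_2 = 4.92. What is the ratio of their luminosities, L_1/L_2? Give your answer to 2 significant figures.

ΔM = M_1 − M_2 = -0.80
L_1/L_2 = 10^(−0.4 ΔM) = 10^0.320 = 2.089

L_1/L_2 ≈ 2.1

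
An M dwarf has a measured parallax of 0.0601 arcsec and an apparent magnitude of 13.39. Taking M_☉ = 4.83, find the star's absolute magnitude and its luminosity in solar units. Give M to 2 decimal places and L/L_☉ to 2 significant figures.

M ≈ 12.28; L/L_☉ ≈ 1.0×10^-3

d = 1/p = 1/0.0601″ = 16.64 pc
M = m − 5 log₁₀ d + 5 = 13.39 − 5·1.2211 + 5 = 12.284
M − M_☉ = 12.284 − 4.83 = 7.454
L/L_☉ = 10^(−0.4 × 7.454) = 1.043×10^-3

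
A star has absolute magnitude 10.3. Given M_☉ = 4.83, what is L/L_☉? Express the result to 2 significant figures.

L/L_☉ ≈ 6.5×10^-3

M − M_☉ = 10.3 − 4.83 = 5.470
L/L_☉ = 10^(−0.4 (M − M_☉)) = 10^-2.188 = 6.486×10^-3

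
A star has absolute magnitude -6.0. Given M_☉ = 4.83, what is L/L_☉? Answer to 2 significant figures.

L/L_☉ ≈ 21000

M − M_☉ = -6.0 − 4.83 = -10.830
L/L_☉ = 10^(−0.4 (M − M_☉)) = 10^4.332 = 21480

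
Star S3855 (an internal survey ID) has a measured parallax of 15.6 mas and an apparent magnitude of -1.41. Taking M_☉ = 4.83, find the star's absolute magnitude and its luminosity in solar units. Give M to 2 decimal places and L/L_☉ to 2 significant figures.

d = 1/p = 1000/15.6 mas = 64.10 pc
M = m − 5 log₁₀ d + 5 = -1.41 − 5·1.8069 + 5 = -5.444
M − M_☉ = -5.444 − 4.83 = -10.274
L/L_☉ = 10^(−0.4 × -10.274) = 12880

M ≈ -5.44; L/L_☉ ≈ 13000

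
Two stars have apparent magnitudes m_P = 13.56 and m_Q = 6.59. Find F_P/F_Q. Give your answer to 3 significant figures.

Δm = 13.56 − (6.59) = 6.97
Flux ratio = 10^(−0.4 Δm) = 10^(−0.4 × 6.97) = 10^-2.788 = 1.629×10^-3

F_P/F_Q ≈ 1.63×10^-3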